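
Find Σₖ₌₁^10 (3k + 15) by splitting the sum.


Σ(3k+15) = 3·Σk + 15·n
= 3·55 + 15·10
= 165 + 150 = 315

Σ = 315


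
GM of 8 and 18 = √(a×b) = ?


GM = √(8×18) = √144 = 12

GM = 12


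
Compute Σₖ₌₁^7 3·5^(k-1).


Sₙ = 3×(5^7 - 1)/(5 - 1)
= 3×(78125 - 1)/4
= 3×78124/4
= 58593

S_7 = 58593


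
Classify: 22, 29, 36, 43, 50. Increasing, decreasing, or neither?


Differences: 7, 7, 7, 7
All differences > 0 → strictly INCREASING

Monotonically increasing


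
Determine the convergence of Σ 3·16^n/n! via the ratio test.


aₙ = 3·16^n/n!
a_{n+1}/aₙ = 16^(n+1)/(n+1)! × n!/16^n  (constant 3 cancels)
= 16/(n+1)
L = lim(n→∞) 16/(n+1) = 0
L < 1 → series CONVERGES

Converges (ratio test: L = 0 < 1)


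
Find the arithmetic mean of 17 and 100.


AM = (17 + 100)/2 = 117/2 = 58.5

AM = 58.5


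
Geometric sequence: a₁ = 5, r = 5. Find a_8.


aₙ = a₁·r^(n-1)
= 5×5^7
= 5×78125
= 390625

a_8 = 390625


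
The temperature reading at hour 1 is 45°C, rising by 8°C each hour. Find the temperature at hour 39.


aₙ = a₁ + (n-1)d
= 45 + (39-1)×8
= 45 + 304
= 349

a_39 = 349


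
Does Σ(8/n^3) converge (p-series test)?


p-series test: Σ c/n^p converges if p > 1, diverges if p ≤ 1 (constant c > 0 doesn't affect convergence).
p = 3
3 > 1 → CONVERGES

Converges (p = 3 > 1)


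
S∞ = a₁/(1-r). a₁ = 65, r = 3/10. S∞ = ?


S∞ = a₁/(1-r) = 65/(1 - 3/10)
= 65/(7/10)
= 650/7

S∞ = 650/7


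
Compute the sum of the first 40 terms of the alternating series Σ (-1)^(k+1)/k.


S = 1 - 1/2 + 1/3 - 1/4 + 1/5 - 1/6 + 1/7 - 1/8 ± ...
= 0.6808
(Full series converges to +ln(2) ≈ +0.6931)

S_40 = 0.6808


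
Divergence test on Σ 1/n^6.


lim(n→∞) 1/n^6 = 0
lim aₙ = 0 → nth-term test is INCONCLUSIVE
(Need other tests; this is actually a convergent p-series with p=6 > 1)

Inconclusive (lim aₙ = 0; need another test)


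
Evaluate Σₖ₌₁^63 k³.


n(n+1)/2 = 63×64/2 = 2016
Σk³ = 2016² = 4064256

Σk³ = 4064256


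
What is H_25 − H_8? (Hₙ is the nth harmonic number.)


Σₖ₌9^25 1/k = 1/9 + 1/10 + 1/11 + ... + 1/25
= 9799140457/8923714800
≈ 1.0981

Sum = 9799140457/8923714800 ≈ 1.0981


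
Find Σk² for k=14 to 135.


Σₖ₌14^135 k² = Σₖ₌₁^135 k² − Σₖ₌₁^13 k²
= 135·136·271/6 − 13·14·27/6
= 829260 − 819 = 828441

Σk² = 828441


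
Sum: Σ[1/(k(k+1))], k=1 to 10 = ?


1/(k(k+1)) = 1/k - 1/(k+1) (partial fractions)
Telescoping: Σ = 1 - 1/11 = 10/11

Sum = 10/11


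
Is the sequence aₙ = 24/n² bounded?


a₁ = 24, a₂ = 24/4, a₃ = 24/9, ...
0 < aₙ ≤ 24 for all n ≥ 1
The sequence IS bounded

Bounded (0 < aₙ ≤ 24)


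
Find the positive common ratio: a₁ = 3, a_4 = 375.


r^(n-1) = aₙ/a₁
r^3 = 375/3 = 125
r = 125^(1/3)
= 5

r = 5


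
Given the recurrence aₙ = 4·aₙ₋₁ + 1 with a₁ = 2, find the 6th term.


Computing step by step:
a_1 = 2
a_2 = 9
a_3 = 37
a_4 = 149
a_5 = 597
a_6 = 2389


a_6 = 2389


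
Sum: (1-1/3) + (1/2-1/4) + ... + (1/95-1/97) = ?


Telescoping with gap 2: two head and two tail terms survive.
= (1 + 1/2) - (1/96 + 1/97)
= 3/2 - 1/96 - 1/97 = 13775/9312

Sum = 13775/9312


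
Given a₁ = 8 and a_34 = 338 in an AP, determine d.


d = (aₙ - a₁)/(n-1)
= (338 - 8)/(34-1)
= 330/33 = 10

d = 10


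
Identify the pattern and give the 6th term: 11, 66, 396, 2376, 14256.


Pattern: geometric (r=6)
Terms: 11, 66, 396, 2376, 14256
Next term = 85536

Next term = 85536


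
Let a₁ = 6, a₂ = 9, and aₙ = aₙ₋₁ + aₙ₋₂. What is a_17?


Computing iteratively: 6, 9, 15, 24, 39, 63, 102, 165, 267, 432, 699, 1131, ...
a_17 = 12543

a_17 = 12543


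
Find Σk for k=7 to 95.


Σₖ₌7^95 k = Σₖ₌₁^95 k − Σₖ₌₁^6 k
= 95·96/2 − 6·7/2
= 4560 − 21 = 4539

Σk = 4539


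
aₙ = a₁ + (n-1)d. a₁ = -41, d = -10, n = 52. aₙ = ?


aₙ = a₁ + (n-1)d
= -41 + (52-1)×-10
= -41 - 510
= -551

a_52 = -551


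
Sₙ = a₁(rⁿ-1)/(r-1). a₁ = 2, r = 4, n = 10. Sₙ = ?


Sₙ = 2×(4^10 - 1)/(4 - 1)
= 2×(1048576 - 1)/3
= 2×1048575/3
= 699050

S_10 = 699050


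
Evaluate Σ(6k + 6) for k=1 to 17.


Σ(6k+6) = 6·Σk + 6·n
= 6·153 + 6·17
= 918 + 102 = 1020

Σ = 1020


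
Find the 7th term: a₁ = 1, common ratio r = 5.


aₙ = a₁·r^(n-1)
= 1×5^6
= 1×15625
= 15625

a_7 = 15625


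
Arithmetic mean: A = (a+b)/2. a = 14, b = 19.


AM = (14 + 19)/2 = 33/2 = 16.5

AM = 16.5


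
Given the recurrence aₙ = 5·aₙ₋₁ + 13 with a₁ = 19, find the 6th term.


Computing step by step:
a_1 = 19
a_2 = 108
a_3 = 553
a_4 = 2778
a_5 = 13903
a_6 = 69528


a_6 = 69528


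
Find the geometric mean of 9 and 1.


GM = √(9×1) = √9 = 3

GM = 3


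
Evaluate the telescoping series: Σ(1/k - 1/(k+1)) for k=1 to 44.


Telescoping: adjacent terms cancel.
= 1/1 - 1/45
= 1 - 1/45 = 44/45

Sum = 44/45


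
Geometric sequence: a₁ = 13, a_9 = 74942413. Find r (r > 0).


r^(n-1) = aₙ/a₁
r^8 = 74942413/13 = 5764801
r = 5764801^(1/8)
= ±7; taking r > 0 gives r = 7

r = 7


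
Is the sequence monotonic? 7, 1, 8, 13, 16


Differences: -6, 7, 5, 3
Difference at position 2 is +7 (> 0) but position 1 is -6 (< 0) — sequence both rises and falls
→ NOT monotonic

Not monotonic


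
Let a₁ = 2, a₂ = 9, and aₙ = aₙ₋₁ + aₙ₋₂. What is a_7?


Computing iteratively: 2, 9, 11, 20, 31, 51, 82
a_7 = 82

a_7 = 82


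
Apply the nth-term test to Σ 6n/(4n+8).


lim(n→∞) 6n/(4n+8) = 6/4 = 3/2  (divide numerator and denominator by n)
lim aₙ = 3/2 ≠ 0 → series DIVERGES

Diverges (lim aₙ = 3/2 ≠ 0)


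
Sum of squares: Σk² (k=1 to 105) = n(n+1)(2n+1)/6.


n = 105
n(n+1)(2n+1)/6 = 105×106×211/6
= 2348430/6 = 391405

Σk² = 391405


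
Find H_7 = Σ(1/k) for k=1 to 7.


H_7 = 1/1 + 1/2 + 1/3 + 1/4 + 1/5 + 1/6 + 1/7
= 363/140
≈ 2.5929

H_7 = 363/140 ≈ 2.5929


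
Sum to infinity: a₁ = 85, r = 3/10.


S∞ = a₁/(1-r) = 85/(1 - 3/10)
= 85/(7/10)
= 850/7

S∞ = 850/7


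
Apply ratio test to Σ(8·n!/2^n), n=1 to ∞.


aₙ = 8·n!/2^n
a_{n+1}/aₙ = (n+1)!/2^(n+1) × 2^n/n!  (constant 8 cancels)
= (n+1)/2
L = lim(n→∞) (n+1)/2 = ∞
L > 1 → series DIVERGES

Diverges (ratio test: L = ∞ > 1)


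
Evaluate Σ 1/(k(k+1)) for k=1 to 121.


1/(k(k+1)) = 1/k - 1/(k+1) (partial fractions)
Telescoping: Σ = 1 - 1/122 = 121/122

Sum = 121/122


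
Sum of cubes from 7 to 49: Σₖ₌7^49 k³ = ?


Σₖ₌7^49 k³ = [49·50/2]² − [6·7/2]²
= 1500625 − 441 = 1500184

Σk³ = 1500184


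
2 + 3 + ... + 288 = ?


Σₖ₌2^288 k = Σₖ₌₁^288 k − Σₖ₌₁^1 k
= 288·289/2 − 1·2/2
= 41616 − 1 = 41615

Σk = 41615


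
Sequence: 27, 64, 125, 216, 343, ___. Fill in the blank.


Pattern: perfect cubes: n³
Terms: 27, 64, 125, 216, 343
Next term = 512

Next term = 512


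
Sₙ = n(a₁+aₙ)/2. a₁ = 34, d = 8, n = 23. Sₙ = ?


aₙ = 34 + (23-1)×8 = 210
Sₙ = n(a₁+aₙ)/2 = 23×(34+210)/2
= 23×244/2 = 2806

S_23 = 2806


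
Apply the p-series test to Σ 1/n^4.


p-series test: Σ c/n^p converges if p > 1, diverges if p ≤ 1 (constant c > 0 doesn't affect convergence).
p = 4
4 > 1 → CONVERGES

Converges (p = 4 > 1)


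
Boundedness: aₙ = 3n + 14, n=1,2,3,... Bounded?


aₙ = 3n + 14 → as n→∞, aₙ→∞
No finite upper bound exists
The sequence is UNBOUNDED

Unbounded (aₙ → ∞ as n → ∞)


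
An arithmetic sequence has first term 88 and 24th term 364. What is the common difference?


d = (aₙ - a₁)/(n-1)
= (364 - 88)/(24-1)
= 276/23 = 12

d = 12


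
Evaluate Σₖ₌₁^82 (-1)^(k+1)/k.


S = 1 - 1/2 + 1/3 - 1/4 + 1/5 - 1/6 + 1/7 - 1/8 ± ...
= 0.6871
(Full series converges to +ln(2) ≈ +0.6931)

S_82 = 0.6871


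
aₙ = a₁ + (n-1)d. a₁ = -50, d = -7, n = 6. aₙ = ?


aₙ = a₁ + (n-1)d
= -50 + (6-1)×-7
= -50 - 35
= -85

a_6 = -85


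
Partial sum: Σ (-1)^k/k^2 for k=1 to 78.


S = -1 + 1/4 - 1/9 + 1/16 - 1/25 + 1/36 - 1/49 + 1/64 ± ...
= -0.8224
(Full series converges to -π²/12 ≈ -0.8225)

S_78 = -0.8224


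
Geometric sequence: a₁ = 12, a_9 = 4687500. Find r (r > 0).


r^(n-1) = aₙ/a₁
r^8 = 4687500/12 = 390625
r = 390625^(1/8)
= ±5; taking r > 0 gives r = 5

r = 5


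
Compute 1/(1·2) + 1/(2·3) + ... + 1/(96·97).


1/(k(k+1)) = 1/k - 1/(k+1) (partial fractions)
Telescoping: Σ = 1 - 1/97 = 96/97

Sum = 96/97


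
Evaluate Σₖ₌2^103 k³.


Σₖ₌2^103 k³ = [103·104/2]² − [1·2/2]²
= 28686736 − 1 = 28686735

Σk³ = 28686735


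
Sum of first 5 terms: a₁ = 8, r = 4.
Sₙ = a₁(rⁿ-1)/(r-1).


Sₙ = 8×(4^5 - 1)/(4 - 1)
= 8×(1024 - 1)/3
= 8×1023/3
= 2728

S_5 = 2728


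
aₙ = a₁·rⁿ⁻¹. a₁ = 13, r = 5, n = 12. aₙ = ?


aₙ = a₁·r^(n-1)
= 13×5^11
= 13×48828125
= 634765625

a_12 = 634765625


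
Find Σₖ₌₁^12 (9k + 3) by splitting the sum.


Σ(9k+3) = 9·Σk + 3·n
= 9·78 + 3·12
= 702 + 36 = 738

Σ = 738


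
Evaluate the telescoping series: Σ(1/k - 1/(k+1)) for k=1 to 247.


Telescoping: adjacent terms cancel.
= 1/1 - 1/248
= 1 - 1/248 = 247/248

Sum = 247/248


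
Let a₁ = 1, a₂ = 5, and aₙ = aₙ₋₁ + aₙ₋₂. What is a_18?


Computing iteratively: 1, 5, 6, 11, 17, 28, 45, 73, 118, 191, 309, 500, ...
a_18 = 8972

a_18 = 8972


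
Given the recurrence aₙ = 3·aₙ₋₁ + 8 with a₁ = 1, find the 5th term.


Computing step by step:
a_1 = 1
a_2 = 11
a_3 = 41
a_4 = 131
a_5 = 401


a_5 = 401


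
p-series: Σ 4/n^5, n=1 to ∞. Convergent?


p-series test: Σ c/n^p converges if p > 1, diverges if p ≤ 1 (constant c > 0 doesn't affect convergence).
p = 5
5 > 1 → CONVERGES

Converges (p = 5 > 1)


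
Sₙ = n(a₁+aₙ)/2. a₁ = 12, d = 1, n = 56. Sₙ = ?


aₙ = 12 + (56-1)×1 = 67
Sₙ = n(a₁+aₙ)/2 = 56×(12+67)/2
= 56×79/2 = 2212

S_56 = 2212


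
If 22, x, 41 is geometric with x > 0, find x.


GM = √(22×41) = √902 = 30.0333

GM = 30.0333


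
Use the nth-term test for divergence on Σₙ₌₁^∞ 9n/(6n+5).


lim(n→∞) 9n/(6n+5) = 9/6 = 3/2  (divide numerator and denominator by n)
lim aₙ = 3/2 ≠ 0 → series DIVERGES

Diverges (lim aₙ = 3/2 ≠ 0)


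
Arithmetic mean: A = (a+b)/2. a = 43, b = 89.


AM = (43 + 89)/2 = 132/2 = 66

AM = 66


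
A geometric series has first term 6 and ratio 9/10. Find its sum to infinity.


S∞ = a₁/(1-r) = 6/(1 - 9/10)
= 6/(1/10)
= 60

S∞ = 60


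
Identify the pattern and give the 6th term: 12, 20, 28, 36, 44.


Pattern: arithmetic (d=8)
Terms: 12, 20, 28, 36, 44
Next term = 52

Next term = 52


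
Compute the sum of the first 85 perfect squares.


n = 85
n(n+1)(2n+1)/6 = 85×86×171/6
= 1250010/6 = 208335

Σk² = 208335


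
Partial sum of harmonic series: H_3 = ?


H_3 = 1/1 + 1/2 + 1/3
= 11/6
≈ 1.8333

H_3 = 11/6 ≈ 1.8333


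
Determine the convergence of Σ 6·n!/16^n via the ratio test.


aₙ = 6·n!/16^n
a_{n+1}/aₙ = (n+1)!/16^(n+1) × 16^n/n!  (constant 6 cancels)
= (n+1)/16
L = lim(n→∞) (n+1)/16 = ∞
L > 1 → series DIVERGES

Diverges (ratio test: L = ∞ > 1)


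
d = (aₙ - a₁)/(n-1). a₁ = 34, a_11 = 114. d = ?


d = (aₙ - a₁)/(n-1)
= (114 - 34)/(11-1)
= 80/10 = 8

d = 8


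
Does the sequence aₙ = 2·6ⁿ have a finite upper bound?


aₙ = 2·6ⁿ → as n→∞, aₙ→∞ (since base 6 > 1)
No finite upper bound exists
The sequence is UNBOUNDED

Unbounded (aₙ → ∞ as n → ∞)


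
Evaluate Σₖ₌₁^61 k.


n(n+1)/2 = 61×62/2 = 3782/2 = 1891

Σk = 1891


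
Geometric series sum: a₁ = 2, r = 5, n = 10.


Sₙ = 2×(5^10 - 1)/(5 - 1)
= 2×(9765625 - 1)/4
= 2×9765624/4
= 4882812

S_10 = 4882812


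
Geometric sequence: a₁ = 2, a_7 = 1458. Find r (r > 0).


r^(n-1) = aₙ/a₁
r^6 = 1458/2 = 729
r = 729^(1/6)
= ±3; taking r > 0 gives r = 3

r = 3


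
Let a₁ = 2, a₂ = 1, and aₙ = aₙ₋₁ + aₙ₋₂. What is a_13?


Computing iteratively: 2, 1, 3, 4, 7, 11, 18, 29, 47, 76, 123, 199, ...
a_13 = 322

a_13 = 322


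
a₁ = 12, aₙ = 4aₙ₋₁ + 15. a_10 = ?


Computing step by step:
a_1 = 12
a_2 = 63
a_3 = 267
a_4 = 1083
a_5 = 4347
a_6 = 17403
a_7 = 69627
a_8 = 278523
a_9 = 1114107
a_10 = 4456443


a_10 = 4456443


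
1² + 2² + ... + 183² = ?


n = 183
n(n+1)(2n+1)/6 = 183×184×367/6
= 12357624/6 = 2059604

Σk² = 2059604


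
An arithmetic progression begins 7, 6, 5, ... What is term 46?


aₙ = a₁ + (n-1)d
= 7 + (46-1)×-1
= 7 - 45
= -38

a_46 = -38


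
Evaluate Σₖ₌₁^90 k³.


n(n+1)/2 = 90×91/2 = 4095
Σk³ = 4095² = 16769025

Σk³ = 16769025


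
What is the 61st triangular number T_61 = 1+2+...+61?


n(n+1)/2 = 61×62/2 = 3782/2 = 1891

Σk = 1891


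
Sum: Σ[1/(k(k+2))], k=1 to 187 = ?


1/(k(k+2)) = (1/2)·(1/k - 1/(k+2)) (partial fractions)
Telescoping: Σ = (1/2)·(1 + 1/2 - 1/188 - 1/189) = 52921/71064

Sum = 52921/71064


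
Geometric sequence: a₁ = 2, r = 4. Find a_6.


aₙ = a₁·r^(n-1)
= 2×4^5
= 2×1024
= 2048

a_6 = 2048


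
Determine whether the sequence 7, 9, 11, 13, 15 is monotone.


Differences: 2, 2, 2, 2
All differences > 0 → strictly INCREASING

Monotonically increasing


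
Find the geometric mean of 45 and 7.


GM = √(45×7) = √315 = 17.7482

GM = 17.7482


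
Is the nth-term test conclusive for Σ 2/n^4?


lim(n→∞) 2/n^4 = 0
lim aₙ = 0 → nth-term test is INCONCLUSIVE
(Need other tests; this is actually a convergent p-series with p=4 > 1)

Inconclusive (lim aₙ = 0; need another test)


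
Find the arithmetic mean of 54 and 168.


AM = (54 + 168)/2 = 222/2 = 111

AM = 111


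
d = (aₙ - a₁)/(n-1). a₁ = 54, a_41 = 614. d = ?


d = (aₙ - a₁)/(n-1)
= (614 - 54)/(41-1)
= 560/40 = 14

d = 14


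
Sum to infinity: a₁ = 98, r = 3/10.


S∞ = a₁/(1-r) = 98/(1 - 3/10)
= 98/(7/10)
= 140

S∞ = 140


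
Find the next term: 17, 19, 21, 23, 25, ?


Pattern: arithmetic (d=2)
Terms: 17, 19, 21, 23, 25
Next term = 27

Next term = 27


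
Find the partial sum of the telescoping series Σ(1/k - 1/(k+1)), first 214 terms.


Telescoping: adjacent terms cancel.
= 1/1 - 1/215
= 1 - 1/215 = 214/215

Sum = 214/215


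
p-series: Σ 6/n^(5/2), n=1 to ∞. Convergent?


p-series test: Σ c/n^p converges if p > 1, diverges if p ≤ 1 (constant c > 0 doesn't affect convergence).
p = 5/2
5/2 > 1 → CONVERGES

Converges (p = 5/2 > 1)


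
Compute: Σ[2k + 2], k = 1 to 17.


Σ(2k+2) = 2·Σk + 2·n
= 2·153 + 2·17
= 306 + 34 = 340

Σ = 340


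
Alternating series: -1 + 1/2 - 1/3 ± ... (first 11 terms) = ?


S = -1 + 1/2 - 1/3 + 1/4 - 1/5 + 1/6 - 1/7 + 1/8 ± ...
= -0.7365
(Full series converges to -ln(2) ≈ -0.6931)

S_11 = -0.7365


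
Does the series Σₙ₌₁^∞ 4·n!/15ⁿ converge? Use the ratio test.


aₙ = 4·n!/15^n
a_{n+1}/aₙ = (n+1)!/15^(n+1) × 15^n/n!  (constant 4 cancels)
= (n+1)/15
L = lim(n→∞) (n+1)/15 = ∞
L > 1 → series DIVERGES

Diverges (ratio test: L = ∞ > 1)


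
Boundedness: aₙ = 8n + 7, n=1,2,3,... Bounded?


aₙ = 8n + 7 → as n→∞, aₙ→∞
No finite upper bound exists
The sequence is UNBOUNDED

Unbounded (aₙ → ∞ as n → ∞)


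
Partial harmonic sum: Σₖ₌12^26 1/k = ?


Σₖ₌12^26 1/k = 1/12 + 1/13 + 1/14 + ... + 1/26
= 22341654331/26771144400
≈ 0.8345

Sum = 22341654331/26771144400 ≈ 0.8345


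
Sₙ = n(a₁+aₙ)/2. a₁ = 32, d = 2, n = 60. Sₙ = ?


aₙ = 32 + (60-1)×2 = 150
Sₙ = n(a₁+aₙ)/2 = 60×(32+150)/2
= 60×182/2 = 5460

S_60 = 5460


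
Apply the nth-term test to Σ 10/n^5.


lim(n→∞) 10/n^5 = 0
lim aₙ = 0 → nth-term test is INCONCLUSIVE
(Need other tests; this is actually a convergent p-series with p=5 > 1)

Inconclusive (lim aₙ = 0; need another test)


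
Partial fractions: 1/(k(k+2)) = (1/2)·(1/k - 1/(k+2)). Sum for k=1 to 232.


1/(k(k+2)) = (1/2)·(1/k - 1/(k+2)) (partial fractions)
Telescoping: Σ = (1/2)·(1 + 1/2 - 1/233 - 1/234) = 20329/27261

Sum = 20329/27261


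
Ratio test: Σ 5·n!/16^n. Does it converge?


aₙ = 5·n!/16^n
a_{n+1}/aₙ = (n+1)!/16^(n+1) × 16^n/n!  (constant 5 cancels)
= (n+1)/16
L = lim(n→∞) (n+1)/16 = ∞
L > 1 → series DIVERGES

Diverges (ratio test: L = ∞ > 1)


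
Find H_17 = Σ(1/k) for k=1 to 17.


H_17 = 1/1 + 1/2 + 1/3 + ... + 1/17
= 42142223/12252240
≈ 3.4396

H_17 = 42142223/12252240 ≈ 3.4396


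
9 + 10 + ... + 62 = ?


Σₖ₌9^62 k = Σₖ₌₁^62 k − Σₖ₌₁^8 k
= 62·63/2 − 8·9/2
= 1953 − 36 = 1917

Σk = 1917


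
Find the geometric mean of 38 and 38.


GM = √(38×38) = √1444 = 38

GM = 38


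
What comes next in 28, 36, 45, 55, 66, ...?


Pattern: triangular numbers: n(n+1)/2
Terms: 28, 36, 45, 55, 66
Next term = 78

Next term = 78


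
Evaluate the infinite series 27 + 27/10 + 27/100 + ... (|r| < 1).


S∞ = a₁/(1-r) = 27/(1 - 1/10)
= 27/(9/10)
= 30

S∞ = 30


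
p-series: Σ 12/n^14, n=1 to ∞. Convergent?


p-series test: Σ c/n^p converges if p > 1, diverges if p ≤ 1 (constant c > 0 doesn't affect convergence).
p = 14
14 > 1 → CONVERGES

Converges (p = 14 > 1)


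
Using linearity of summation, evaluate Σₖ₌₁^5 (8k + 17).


Σ(8k+17) = 8·Σk + 17·n
= 8·15 + 17·5
= 120 + 85 = 205

Σ = 205


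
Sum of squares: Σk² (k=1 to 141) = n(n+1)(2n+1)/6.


n = 141
n(n+1)(2n+1)/6 = 141×142×283/6
= 5666226/6 = 944371

Σk² = 944371


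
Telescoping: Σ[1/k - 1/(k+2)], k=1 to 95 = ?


Telescoping with gap 2: two head and two tail terms survive.
= (1 + 1/2) - (1/96 + 1/97)
= 3/2 - 1/96 - 1/97 = 13775/9312

Sum = 13775/9312


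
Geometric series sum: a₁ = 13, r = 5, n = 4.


Sₙ = 13×(5^4 - 1)/(5 - 1)
= 13×(625 - 1)/4
= 13×624/4
= 2028

S_4 = 2028


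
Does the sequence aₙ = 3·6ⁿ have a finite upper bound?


aₙ = 3·6ⁿ → as n→∞, aₙ→∞ (since base 6 > 1)
No finite upper bound exists
The sequence is UNBOUNDED

Unbounded (aₙ → ∞ as n → ∞)


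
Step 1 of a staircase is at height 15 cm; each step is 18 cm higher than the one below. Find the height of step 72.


aₙ = a₁ + (n-1)d
= 15 + (72-1)×18
= 15 + 1278
= 1293

a_72 = 1293


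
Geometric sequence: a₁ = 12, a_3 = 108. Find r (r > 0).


r^(n-1) = aₙ/a₁
r^2 = 108/12 = 9
r = 9^(1/2)
= ±3; taking r > 0 gives r = 3

r = 3


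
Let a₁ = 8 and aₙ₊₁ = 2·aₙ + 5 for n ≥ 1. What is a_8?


Computing step by step:
a_1 = 8
a_2 = 21
a_3 = 47
a_4 = 99
a_5 = 203
a_6 = 411
a_7 = 827
a_8 = 1659


a_8 = 1659


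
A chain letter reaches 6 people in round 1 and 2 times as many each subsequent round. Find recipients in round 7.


aₙ = a₁·r^(n-1)
= 6×2^6
= 6×64
= 384

a_7 = 384


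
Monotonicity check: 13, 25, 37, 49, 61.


Differences: 12, 12, 12, 12
All differences > 0 → strictly INCREASING

Monotonically increasing


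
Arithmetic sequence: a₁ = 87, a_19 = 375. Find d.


d = (aₙ - a₁)/(n-1)
= (375 - 87)/(19-1)
= 288/18 = 16

d = 16


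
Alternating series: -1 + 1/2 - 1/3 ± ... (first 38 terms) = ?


S = -1 + 1/2 - 1/3 + 1/4 - 1/5 + 1/6 - 1/7 + 1/8 ± ...
= -0.6802
(Full series converges to -ln(2) ≈ -0.6931)

S_38 = -0.6802


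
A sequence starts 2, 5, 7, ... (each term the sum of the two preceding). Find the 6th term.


Computing iteratively: 2, 5, 7, 12, 19, 31
a_6 = 31

a_6 = 31


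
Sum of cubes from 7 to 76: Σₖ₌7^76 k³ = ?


Σₖ₌7^76 k³ = [76·77/2]² − [6·7/2]²
= 8561476 − 441 = 8561035

Σk³ = 8561035


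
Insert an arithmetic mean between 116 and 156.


AM = (116 + 156)/2 = 272/2 = 136

AM = 136


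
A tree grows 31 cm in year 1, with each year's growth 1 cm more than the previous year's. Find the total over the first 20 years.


aₙ = 31 + (20-1)×1 = 50
Sₙ = n(a₁+aₙ)/2 = 20×(31+50)/2
= 20×81/2 = 810

S_20 = 810


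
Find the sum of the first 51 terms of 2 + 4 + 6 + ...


aₙ = 2 + (51-1)×2 = 102
Sₙ = n(a₁+aₙ)/2 = 51×(2+102)/2
= 51×104/2 = 2652

S_51 = 2652


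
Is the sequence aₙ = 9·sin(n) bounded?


For all n, -1 ≤ sin(n) ≤ 1, so -9 ≤ 9·sin(n) ≤ 9
Lower bound: -9, Upper bound: 9
The sequence IS bounded

Bounded (-9 ≤ aₙ ≤ 9)


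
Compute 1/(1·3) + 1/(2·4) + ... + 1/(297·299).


1/(k(k+2)) = (1/2)·(1/k - 1/(k+2)) (partial fractions)
Telescoping: Σ = (1/2)·(1 + 1/2 - 1/298 - 1/299) = 33264/44551

Sum = 33264/44551


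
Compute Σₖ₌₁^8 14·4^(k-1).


Sₙ = 14×(4^8 - 1)/(4 - 1)
= 14×(65536 - 1)/3
= 14×65535/3
= 305830

S_8 = 305830


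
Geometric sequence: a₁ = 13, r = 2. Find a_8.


aₙ = a₁·r^(n-1)
= 13×2^7
= 13×128
= 1664

a_8 = 1664


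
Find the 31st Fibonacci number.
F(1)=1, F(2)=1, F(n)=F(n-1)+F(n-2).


Fibonacci sequence: 1, 1, 2, 3, 5, 8, 13, 21, 34, 55, 89, ...
F(31) = 1346269

F(31) = 1346269


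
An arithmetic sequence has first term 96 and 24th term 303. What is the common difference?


d = (aₙ - a₁)/(n-1)
= (303 - 96)/(24-1)
= 207/23 = 9

d = 9


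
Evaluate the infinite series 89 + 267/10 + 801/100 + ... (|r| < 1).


S∞ = a₁/(1-r) = 89/(1 - 3/10)
= 89/(7/10)
= 890/7

S∞ = 890/7


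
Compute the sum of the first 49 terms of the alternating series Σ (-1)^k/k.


S = -1 + 1/2 - 1/3 + 1/4 - 1/5 + 1/6 - 1/7 + 1/8 ± ...
= -0.7032
(Full series converges to -ln(2) ≈ -0.6931)

S_49 = -0.7032


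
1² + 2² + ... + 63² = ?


n = 63
n(n+1)(2n+1)/6 = 63×64×127/6
= 512064/6 = 85344

Σk² = 85344


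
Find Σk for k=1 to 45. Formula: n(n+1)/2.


n(n+1)/2 = 45×46/2 = 2070/2 = 1035

Σk = 1035


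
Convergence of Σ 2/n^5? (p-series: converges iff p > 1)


p-series test: Σ c/n^p converges if p > 1, diverges if p ≤ 1 (constant c > 0 doesn't affect convergence).
p = 5
5 > 1 → CONVERGES

Converges (p = 5 > 1)


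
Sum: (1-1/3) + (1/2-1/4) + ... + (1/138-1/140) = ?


Telescoping with gap 2: two head and two tail terms survive.
= (1 + 1/2) - (1/139 + 1/140)
= 3/2 - 1/139 - 1/140 = 28911/19460

Sum = 28911/19460


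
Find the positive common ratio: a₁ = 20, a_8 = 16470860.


r^(n-1) = aₙ/a₁
r^7 = 16470860/20 = 823543
r = 823543^(1/7)
= 7

r = 7


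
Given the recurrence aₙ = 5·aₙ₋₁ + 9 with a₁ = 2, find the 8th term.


Computing step by step:
a_1 = 2
a_2 = 19
a_3 = 104
a_4 = 529
a_5 = 2654
a_6 = 13279
a_7 = 66404
a_8 = 332029


a_8 = 332029


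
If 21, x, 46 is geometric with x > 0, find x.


GM = √(21×46) = √966 = 31.0805

GM = 31.0805


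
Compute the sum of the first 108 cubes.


n(n+1)/2 = 108×109/2 = 5886
Σk³ = 5886² = 34644996

Σk³ = 34644996


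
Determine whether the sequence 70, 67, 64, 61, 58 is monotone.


Differences: -3, -3, -3, -3
All differences < 0 → strictly DECREASING

Monotonically decreasing


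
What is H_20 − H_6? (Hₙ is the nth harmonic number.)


Σₖ₌7^20 1/k = 1/7 + 1/8 + 1/9 + ... + 1/20
= 89061751/77597520
≈ 1.1477

Sum = 89061751/77597520 ≈ 1.1477


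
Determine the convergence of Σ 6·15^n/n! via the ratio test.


aₙ = 6·15^n/n!
a_{n+1}/aₙ = 15^(n+1)/(n+1)! × n!/15^n  (constant 6 cancels)
= 15/(n+1)
L = lim(n→∞) 15/(n+1) = 0
L < 1 → series CONVERGES

Converges (ratio test: L = 0 < 1)


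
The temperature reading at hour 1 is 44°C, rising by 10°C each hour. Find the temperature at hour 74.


aₙ = a₁ + (n-1)d
= 44 + (74-1)×10
= 44 + 730
= 774

a_74 = 774


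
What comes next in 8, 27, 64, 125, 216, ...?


Pattern: perfect cubes: n³
Terms: 8, 27, 64, 125, 216
Next term = 343

Next term = 343


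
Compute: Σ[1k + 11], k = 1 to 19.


Σ(1k+11) = 1·Σk + 11·n
= 1·190 + 11·19
= 190 + 209 = 399

Σ = 399


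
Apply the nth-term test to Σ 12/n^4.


lim(n→∞) 12/n^4 = 0
lim aₙ = 0 → nth-term test is INCONCLUSIVE
(Need other tests; this is actually a convergent p-series with p=4 > 1)

Inconclusive (lim aₙ = 0; need another test)


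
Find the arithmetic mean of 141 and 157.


AM = (141 + 157)/2 = 298/2 = 149

AM = 149


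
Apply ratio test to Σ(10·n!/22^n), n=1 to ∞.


aₙ = 10·n!/22^n
a_{n+1}/aₙ = (n+1)!/22^(n+1) × 22^n/n!  (constant 10 cancels)
= (n+1)/22
L = lim(n→∞) (n+1)/22 = ∞
L > 1 → series DIVERGES

Diverges (ratio test: L = ∞ > 1)


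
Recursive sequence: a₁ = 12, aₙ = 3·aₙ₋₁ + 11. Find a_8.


Computing step by step:
a_1 = 12
a_2 = 47
a_3 = 152
a_4 = 467
a_5 = 1412
a_6 = 4247
a_7 = 12752
a_8 = 38267


a_8 = 38267


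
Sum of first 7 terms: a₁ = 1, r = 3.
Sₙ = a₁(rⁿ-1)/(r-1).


Sₙ = 1×(3^7 - 1)/(3 - 1)
= 1×(2187 - 1)/2
= 1×2186/2
= 1093

S_7 = 1093


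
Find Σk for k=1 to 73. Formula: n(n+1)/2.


n(n+1)/2 = 73×74/2 = 5402/2 = 2701

Σk = 2701


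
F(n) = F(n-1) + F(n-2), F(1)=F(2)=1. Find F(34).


Fibonacci sequence: 1, 1, 2, 3, 5, 8, 13, 21, 34, 55, 89, ...
F(34) = 5702887

F(34) = 5702887


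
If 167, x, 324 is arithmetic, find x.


AM = (167 + 324)/2 = 491/2 = 245.5

AM = 245.5


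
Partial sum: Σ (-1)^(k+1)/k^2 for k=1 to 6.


S = 1 - 1/4 + 1/9 - 1/16 + 1/25 - 1/36
= 0.8108
(Full series converges to +π²/12 ≈ +0.8225)

S_6 = 0.8108


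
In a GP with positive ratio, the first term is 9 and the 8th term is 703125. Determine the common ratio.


r^(n-1) = aₙ/a₁
r^7 = 703125/9 = 78125
r = 78125^(1/7)
= 5

r = 5


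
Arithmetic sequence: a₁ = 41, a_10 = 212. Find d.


d = (aₙ - a₁)/(n-1)
= (212 - 41)/(10-1)
= 171/9 = 19

d = 19


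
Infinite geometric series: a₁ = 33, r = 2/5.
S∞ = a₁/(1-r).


S∞ = a₁/(1-r) = 33/(1 - 2/5)
= 33/(3/5)
= 55

S∞ = 55


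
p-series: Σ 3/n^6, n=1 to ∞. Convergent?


p-series test: Σ c/n^p converges if p > 1, diverges if p ≤ 1 (constant c > 0 doesn't affect convergence).
p = 6
6 > 1 → CONVERGES

Converges (p = 6 > 1)


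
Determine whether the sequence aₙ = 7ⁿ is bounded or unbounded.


aₙ = 7ⁿ → as n→∞, aₙ→∞ (since base 7 > 1)
No finite upper bound exists
The sequence is UNBOUNDED

Unbounded (aₙ → ∞ as n → ∞)


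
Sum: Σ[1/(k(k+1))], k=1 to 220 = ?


1/(k(k+1)) = 1/k - 1/(k+1) (partial fractions)
Telescoping: Σ = 1 - 1/221 = 220/221

Sum = 220/221


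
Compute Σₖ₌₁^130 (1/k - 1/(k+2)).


Telescoping with gap 2: two head and two tail terms survive.
= (1 + 1/2) - (1/131 + 1/132)
= 3/2 - 1/131 - 1/132 = 25675/17292

Sum = 25675/17292


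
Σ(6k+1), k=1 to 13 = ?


Σ(6k+1) = 6·Σk + 1·n
= 6·91 + 1·13
= 546 + 13 = 559

Σ = 559


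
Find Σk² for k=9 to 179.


Σₖ₌9^179 k² = Σₖ₌₁^179 k² − Σₖ₌₁^8 k²
= 179·180·359/6 − 8·9·17/6
= 1927830 − 204 = 1927626

Σk² = 1927626


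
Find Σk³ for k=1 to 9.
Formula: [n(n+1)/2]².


n(n+1)/2 = 9×10/2 = 45
Σk³ = 45² = 2025

Σk³ = 2025


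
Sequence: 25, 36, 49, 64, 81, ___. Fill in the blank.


Pattern: perfect squares: n²
Terms: 25, 36, 49, 64, 81
Next term = 100

Next term = 100


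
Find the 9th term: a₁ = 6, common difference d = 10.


aₙ = a₁ + (n-1)d
= 6 + (9-1)×10
= 6 + 80
= 86

a_9 = 86


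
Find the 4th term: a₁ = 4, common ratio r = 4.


aₙ = a₁·r^(n-1)
= 4×4^3
= 4×64
= 256

a_4 = 256


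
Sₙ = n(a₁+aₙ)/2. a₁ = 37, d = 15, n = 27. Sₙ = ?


aₙ = 37 + (27-1)×15 = 427
Sₙ = n(a₁+aₙ)/2 = 27×(37+427)/2
= 27×464/2 = 6264

S_27 = 6264


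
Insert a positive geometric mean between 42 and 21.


GM = √(42×21) = √882 = 29.6985

GM = 29.6985


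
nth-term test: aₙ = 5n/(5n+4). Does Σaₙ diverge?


lim(n→∞) 5n/(5n+4) = 5/5 = 1  (divide numerator and denominator by n)
lim aₙ = 1 ≠ 0 → series DIVERGES

Diverges (lim aₙ = 1 ≠ 0)


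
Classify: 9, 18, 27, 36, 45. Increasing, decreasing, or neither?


Differences: 9, 9, 9, 9
All differences > 0 → strictly INCREASING

Monotonically increasing


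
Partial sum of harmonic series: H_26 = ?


H_26 = 1/1 + 1/2 + 1/3 + ... + 1/26
= 34395742267/8923714800
≈ 3.8544

H_26 = 34395742267/8923714800 ≈ 3.8544


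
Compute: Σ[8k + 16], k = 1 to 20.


Σ(8k+16) = 8·Σk + 16·n
= 8·210 + 16·20
= 1680 + 320 = 2000

Σ = 2000


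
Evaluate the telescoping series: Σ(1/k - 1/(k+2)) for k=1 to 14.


Telescoping with gap 2: two head and two tail terms survive.
= (1 + 1/2) - (1/15 + 1/16)
= 3/2 - 1/15 - 1/16 = 329/240

Sum = 329/240


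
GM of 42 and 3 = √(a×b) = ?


GM = √(42×3) = √126 = 11.225

GM = 11.225


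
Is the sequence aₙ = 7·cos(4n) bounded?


For all n, -1 ≤ cos(4n) ≤ 1, so -7 ≤ 7·cos(4n) ≤ 7
Lower bound: -7, Upper bound: 7
The sequence IS bounded

Bounded (-7 ≤ aₙ ≤ 7)


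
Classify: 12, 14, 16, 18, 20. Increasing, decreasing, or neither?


Differences: 2, 2, 2, 2
All differences > 0 → strictly INCREASING

Monotonically increasing


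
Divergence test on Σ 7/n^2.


lim(n→∞) 7/n^2 = 0
lim aₙ = 0 → nth-term test is INCONCLUSIVE
(Need other tests; this is actually a convergent p-series with p=2 > 1)

Inconclusive (lim aₙ = 0; need another test)


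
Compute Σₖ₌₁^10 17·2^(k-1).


Sₙ = 17×(2^10 - 1)/(2 - 1)
= 17×(1024 - 1)/1
= 17×1023/1
= 17391

S_10 = 17391


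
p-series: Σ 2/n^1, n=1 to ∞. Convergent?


p-series test: Σ c/n^p converges if p > 1, diverges if p ≤ 1 (constant c > 0 doesn't affect convergence).
p = 1
1 ≤ 1 → DIVERGES

Diverges (p = 1 ≤ 1)


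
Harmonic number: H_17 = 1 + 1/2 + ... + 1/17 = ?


H_17 = 1/1 + 1/2 + 1/3 + ... + 1/17
= 42142223/12252240
≈ 3.4396

H_17 = 42142223/12252240 ≈ 3.4396


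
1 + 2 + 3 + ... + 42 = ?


n(n+1)/2 = 42×43/2 = 1806/2 = 903

Σk = 903


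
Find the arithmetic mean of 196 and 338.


AM = (196 + 338)/2 = 534/2 = 267

AM = 267


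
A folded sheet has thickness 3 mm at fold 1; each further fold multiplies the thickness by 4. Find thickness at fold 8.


aₙ = a₁·r^(n-1)
= 3×4^7
= 3×16384
= 49152

a_8 = 49152


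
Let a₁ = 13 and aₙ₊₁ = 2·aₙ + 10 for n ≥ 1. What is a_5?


Computing step by step:
a_1 = 13
a_2 = 36
a_3 = 82
a_4 = 174
a_5 = 358


a_5 = 358


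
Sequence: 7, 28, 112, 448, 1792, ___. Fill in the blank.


Pattern: geometric (r=4)
Terms: 7, 28, 112, 448, 1792
Next term = 7168

Next term = 7168


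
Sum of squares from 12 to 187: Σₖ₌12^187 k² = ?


Σₖ₌12^187 k² = Σₖ₌₁^187 k² − Σₖ₌₁^11 k²
= 187·188·375/6 − 11·12·23/6
= 2197250 − 506 = 2196744

Σk² = 2196744


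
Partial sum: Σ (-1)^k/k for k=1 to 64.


S = -1 + 1/2 - 1/3 + 1/4 - 1/5 + 1/6 - 1/7 + 1/8 ± ...
= -0.6854
(Full series converges to -ln(2) ≈ -0.6931)

S_64 = -0.6854


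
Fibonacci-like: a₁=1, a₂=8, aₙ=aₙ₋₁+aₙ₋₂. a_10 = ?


Computing iteratively: 1, 8, 9, 17, 26, 43, 69, 112, 181, 293
a_10 = 293

a_10 = 293


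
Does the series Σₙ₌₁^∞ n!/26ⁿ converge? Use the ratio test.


aₙ = n!/26^n
a_{n+1}/aₙ = (n+1)!/26^(n+1) × 26^n/n!
= (n+1)/26
L = lim(n→∞) (n+1)/26 = ∞
L > 1 → series DIVERGES

Diverges (ratio test: L = ∞ > 1)


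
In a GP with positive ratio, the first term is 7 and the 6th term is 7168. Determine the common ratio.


r^(n-1) = aₙ/a₁
r^5 = 7168/7 = 1024
r = 1024^(1/5)
= 4

r = 4


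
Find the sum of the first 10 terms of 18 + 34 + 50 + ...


aₙ = 18 + (10-1)×16 = 162
Sₙ = n(a₁+aₙ)/2 = 10×(18+162)/2
= 10×180/2 = 900

S_10 = 900


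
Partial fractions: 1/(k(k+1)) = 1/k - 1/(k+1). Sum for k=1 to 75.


1/(k(k+1)) = 1/k - 1/(k+1) (partial fractions)
Telescoping: Σ = 1 - 1/76 = 75/76

Sum = 75/76


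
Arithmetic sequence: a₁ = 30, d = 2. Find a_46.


aₙ = a₁ + (n-1)d
= 30 + (46-1)×2
= 30 + 90
= 120

a_46 = 120


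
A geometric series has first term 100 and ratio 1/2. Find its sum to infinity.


S∞ = a₁/(1-r) = 100/(1 - 1/2)
= 100/(1/2)
= 200

S∞ = 200


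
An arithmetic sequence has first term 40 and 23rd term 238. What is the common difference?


d = (aₙ - a₁)/(n-1)
= (238 - 40)/(23-1)
= 198/22 = 9

d = 9


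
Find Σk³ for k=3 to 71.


Σₖ₌3^71 k³ = [71·72/2]² − [2·3/2]²
= 6533136 − 9 = 6533127

Σk³ = 6533127


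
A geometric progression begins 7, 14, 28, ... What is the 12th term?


aₙ = a₁·r^(n-1)
= 7×2^11
= 7×2048
= 14336

a_12 = 14336


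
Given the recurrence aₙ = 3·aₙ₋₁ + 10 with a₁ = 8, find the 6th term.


Computing step by step:
a_1 = 8
a_2 = 34
a_3 = 112
a_4 = 346
a_5 = 1048
a_6 = 3154


a_6 = 3154


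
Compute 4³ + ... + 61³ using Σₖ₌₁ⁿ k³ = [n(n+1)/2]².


Σₖ₌4^61 k³ = [61·62/2]² − [3·4/2]²
= 3575881 − 36 = 3575845

Σk³ = 3575845


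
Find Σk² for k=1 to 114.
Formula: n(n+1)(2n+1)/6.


n = 114
n(n+1)(2n+1)/6 = 114×115×229/6
= 3002190/6 = 500365

Σk² = 500365


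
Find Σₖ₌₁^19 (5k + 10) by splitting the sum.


Σ(5k+10) = 5·Σk + 10·n
= 5·190 + 10·19
= 950 + 190 = 1140

Σ = 1140


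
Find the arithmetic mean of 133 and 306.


AM = (133 + 306)/2 = 439/2 = 219.5

AM = 219.5


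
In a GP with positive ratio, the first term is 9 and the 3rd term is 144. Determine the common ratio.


r^(n-1) = aₙ/a₁
r^2 = 144/9 = 16
r = 16^(1/2)
= ±4; taking r > 0 gives r = 4

r = 4


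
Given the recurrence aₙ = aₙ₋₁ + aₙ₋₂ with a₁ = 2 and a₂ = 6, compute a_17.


Computing iteratively: 2, 6, 8, 14, 22, 36, 58, 94, 152, 246, 398, 644, ...
a_17 = 7142

a_17 = 7142


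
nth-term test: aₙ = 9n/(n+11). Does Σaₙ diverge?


lim(n→∞) 9n/(n+11) = 9/1 = 9  (divide numerator and denominator by n)
lim aₙ = 9 ≠ 0 → series DIVERGES

Diverges (lim aₙ = 9 ≠ 0)


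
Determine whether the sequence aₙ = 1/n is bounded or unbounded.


a₁ = 1, a₂ = 1/2, a₃ = 1/3, ...
0 < aₙ ≤ 1 for all n ≥ 1
Lower bound: 0, Upper bound: 1
The sequence IS bounded

Bounded (0 < aₙ ≤ 1)


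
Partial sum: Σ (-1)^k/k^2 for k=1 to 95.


S = -1 + 1/4 - 1/9 + 1/16 - 1/25 + 1/36 - 1/49 + 1/64 ± ...
= -0.8225
(Full series converges to -π²/12 ≈ -0.8225)

S_95 = -0.8225


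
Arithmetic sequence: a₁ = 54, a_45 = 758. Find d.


d = (aₙ - a₁)/(n-1)
= (758 - 54)/(45-1)
= 704/44 = 16

d = 16


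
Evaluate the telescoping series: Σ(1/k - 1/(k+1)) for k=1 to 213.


Telescoping: adjacent terms cancel.
= 1/1 - 1/214
= 1 - 1/214 = 213/214

Sum = 213/214


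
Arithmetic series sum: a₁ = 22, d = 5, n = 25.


aₙ = 22 + (25-1)×5 = 142
Sₙ = n(a₁+aₙ)/2 = 25×(22+142)/2
= 25×164/2 = 2050

S_25 = 2050


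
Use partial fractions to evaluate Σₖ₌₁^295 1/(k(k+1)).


1/(k(k+1)) = 1/k - 1/(k+1) (partial fractions)
Telescoping: Σ = 1 - 1/296 = 295/296

Sum = 295/296


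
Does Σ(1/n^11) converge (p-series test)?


p-series test: Σ c/n^p converges if p > 1, diverges if p ≤ 1 (constant c > 0 doesn't affect convergence).
p = 11
11 > 1 → CONVERGES

Converges (p = 11 > 1)


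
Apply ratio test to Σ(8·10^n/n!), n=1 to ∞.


aₙ = 8·10^n/n!
a_{n+1}/aₙ = 10^(n+1)/(n+1)! × n!/10^n  (constant 8 cancels)
= 10/(n+1)
L = lim(n→∞) 10/(n+1) = 0
L < 1 → series CONVERGES

Converges (ratio test: L = 0 < 1)


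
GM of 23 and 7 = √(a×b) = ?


GM = √(23×7) = √161 = 12.6886

GM = 12.6886


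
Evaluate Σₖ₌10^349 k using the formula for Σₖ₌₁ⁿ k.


Σₖ₌10^349 k = Σₖ₌₁^349 k − Σₖ₌₁^9 k
= 349·350/2 − 9·10/2
= 61075 − 45 = 61030

Σk = 61030


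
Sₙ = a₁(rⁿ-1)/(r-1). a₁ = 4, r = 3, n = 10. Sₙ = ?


Sₙ = 4×(3^10 - 1)/(3 - 1)
= 4×(59049 - 1)/2
= 4×59048/2
= 118096

S_10 = 118096


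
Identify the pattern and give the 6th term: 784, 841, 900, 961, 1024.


Pattern: perfect squares: n²
Terms: 784, 841, 900, 961, 1024
Next term = 1089

Next term = 1089


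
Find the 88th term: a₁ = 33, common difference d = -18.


aₙ = a₁ + (n-1)d
= 33 + (88-1)×-18
= 33 - 1566
= -1533

a_88 = -1533


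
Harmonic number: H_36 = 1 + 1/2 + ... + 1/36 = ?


H_36 = 1/1 + 1/2 + 1/3 + ... + 1/36
= 54801925434709/13127595717600
≈ 4.1746

H_36 = 54801925434709/13127595717600 ≈ 4.1746


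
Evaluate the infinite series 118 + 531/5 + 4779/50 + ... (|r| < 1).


S∞ = a₁/(1-r) = 118/(1 - 9/10)
= 118/(1/10)
= 1180

S∞ = 1180


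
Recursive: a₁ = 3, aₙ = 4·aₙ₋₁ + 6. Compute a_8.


Computing step by step:
a_1 = 3
a_2 = 18
a_3 = 78
a_4 = 318
a_5 = 1278
a_6 = 5118
a_7 = 20478
a_8 = 81918


a_8 = 81918


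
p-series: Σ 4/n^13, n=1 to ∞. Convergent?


p-series test: Σ c/n^p converges if p > 1, diverges if p ≤ 1 (constant c > 0 doesn't affect convergence).
p = 13
13 > 1 → CONVERGES

Converges (p = 13 > 1)


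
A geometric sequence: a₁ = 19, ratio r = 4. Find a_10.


aₙ = a₁·r^(n-1)
= 19×4^9
= 19×262144
= 4980736

a_10 = 4980736


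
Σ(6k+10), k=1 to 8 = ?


Σ(6k+10) = 6·Σk + 10·n
= 6·36 + 10·8
= 216 + 80 = 296

Σ = 296


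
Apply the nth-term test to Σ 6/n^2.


lim(n→∞) 6/n^2 = 0
lim aₙ = 0 → nth-term test is INCONCLUSIVE
(Need other tests; this is actually a convergent p-series with p=2 > 1)

Inconclusive (lim aₙ = 0; need another test)


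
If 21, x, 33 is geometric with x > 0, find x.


GM = √(21×33) = √693 = 26.3249

GM = 26.3249


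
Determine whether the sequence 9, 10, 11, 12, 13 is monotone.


Differences: 1, 1, 1, 1
All differences > 0 → strictly INCREASING

Monotonically increasing


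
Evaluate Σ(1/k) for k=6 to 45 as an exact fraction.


Σₖ₌6^45 1/k = 1/6 + 1/7 + 1/8 + ... + 1/45
= 2841505942647531667/1345655451257488800
≈ 2.1116

Sum = 2841505942647531667/1345655451257488800 ≈ 2.1116


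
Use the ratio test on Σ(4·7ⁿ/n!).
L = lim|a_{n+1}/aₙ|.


aₙ = 4·7^n/n!
a_{n+1}/aₙ = 7^(n+1)/(n+1)! × n!/7^n  (constant 4 cancels)
= 7/(n+1)
L = lim(n→∞) 7/(n+1) = 0
L < 1 → series CONVERGES

Converges (ratio test: L = 0 < 1)


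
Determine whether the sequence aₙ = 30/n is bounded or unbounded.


a₁ = 30, a₂ = 30/2, a₃ = 30/3, ...
0 < aₙ ≤ 30 for all n ≥ 1
Lower bound: 0, Upper bound: 30
The sequence IS bounded

Bounded (0 < aₙ ≤ 30)


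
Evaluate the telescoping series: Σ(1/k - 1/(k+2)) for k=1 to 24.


Telescoping with gap 2: two head and two tail terms survive.
= (1 + 1/2) - (1/25 + 1/26)
= 3/2 - 1/25 - 1/26 = 462/325

Sum = 462/325


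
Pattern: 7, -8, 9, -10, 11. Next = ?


Pattern: alternating sign, magnitude arithmetic (d=1)
Terms: 7, -8, 9, -10, 11
Next term = -12

Next term = -12


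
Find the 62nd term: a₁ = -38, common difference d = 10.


aₙ = a₁ + (n-1)d
= -38 + (62-1)×10
= -38 + 610
= 572

a_62 = 572


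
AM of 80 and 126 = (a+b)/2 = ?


AM = (80 + 126)/2 = 206/2 = 103

AM = 103


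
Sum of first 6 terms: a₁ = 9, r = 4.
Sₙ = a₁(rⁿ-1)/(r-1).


Sₙ = 9×(4^6 - 1)/(4 - 1)
= 9×(4096 - 1)/3
= 9×4095/3
= 12285

S_6 = 12285
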